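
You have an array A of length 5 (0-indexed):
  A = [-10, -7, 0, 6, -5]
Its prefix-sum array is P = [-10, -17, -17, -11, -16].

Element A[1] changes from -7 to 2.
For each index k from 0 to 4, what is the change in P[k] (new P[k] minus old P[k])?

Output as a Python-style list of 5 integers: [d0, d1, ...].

Element change: A[1] -7 -> 2, delta = 9
For k < 1: P[k] unchanged, delta_P[k] = 0
For k >= 1: P[k] shifts by exactly 9
Delta array: [0, 9, 9, 9, 9]

Answer: [0, 9, 9, 9, 9]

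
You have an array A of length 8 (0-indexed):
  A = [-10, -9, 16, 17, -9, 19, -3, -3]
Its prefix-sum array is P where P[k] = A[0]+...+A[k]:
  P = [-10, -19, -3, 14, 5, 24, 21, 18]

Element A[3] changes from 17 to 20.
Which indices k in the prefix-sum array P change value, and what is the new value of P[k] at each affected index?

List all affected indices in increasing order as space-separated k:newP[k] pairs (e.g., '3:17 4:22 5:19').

P[k] = A[0] + ... + A[k]
P[k] includes A[3] iff k >= 3
Affected indices: 3, 4, ..., 7; delta = 3
  P[3]: 14 + 3 = 17
  P[4]: 5 + 3 = 8
  P[5]: 24 + 3 = 27
  P[6]: 21 + 3 = 24
  P[7]: 18 + 3 = 21

Answer: 3:17 4:8 5:27 6:24 7:21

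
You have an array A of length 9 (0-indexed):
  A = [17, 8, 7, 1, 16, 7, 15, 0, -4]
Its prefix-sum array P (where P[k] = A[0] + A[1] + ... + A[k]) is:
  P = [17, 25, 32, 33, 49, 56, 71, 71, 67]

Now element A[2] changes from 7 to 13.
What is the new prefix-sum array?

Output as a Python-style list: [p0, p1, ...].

Change: A[2] 7 -> 13, delta = 6
P[k] for k < 2: unchanged (A[2] not included)
P[k] for k >= 2: shift by delta = 6
  P[0] = 17 + 0 = 17
  P[1] = 25 + 0 = 25
  P[2] = 32 + 6 = 38
  P[3] = 33 + 6 = 39
  P[4] = 49 + 6 = 55
  P[5] = 56 + 6 = 62
  P[6] = 71 + 6 = 77
  P[7] = 71 + 6 = 77
  P[8] = 67 + 6 = 73

Answer: [17, 25, 38, 39, 55, 62, 77, 77, 73]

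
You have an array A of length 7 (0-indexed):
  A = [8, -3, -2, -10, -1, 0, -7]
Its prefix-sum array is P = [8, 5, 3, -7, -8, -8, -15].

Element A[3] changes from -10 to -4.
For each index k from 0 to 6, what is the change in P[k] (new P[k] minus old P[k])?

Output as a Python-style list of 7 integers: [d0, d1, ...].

Element change: A[3] -10 -> -4, delta = 6
For k < 3: P[k] unchanged, delta_P[k] = 0
For k >= 3: P[k] shifts by exactly 6
Delta array: [0, 0, 0, 6, 6, 6, 6]

Answer: [0, 0, 0, 6, 6, 6, 6]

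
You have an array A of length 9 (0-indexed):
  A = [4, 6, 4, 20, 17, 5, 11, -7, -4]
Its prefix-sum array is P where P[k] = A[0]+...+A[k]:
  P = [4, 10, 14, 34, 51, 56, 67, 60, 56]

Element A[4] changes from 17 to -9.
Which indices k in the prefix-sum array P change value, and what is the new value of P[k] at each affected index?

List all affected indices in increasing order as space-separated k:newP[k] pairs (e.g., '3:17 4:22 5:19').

P[k] = A[0] + ... + A[k]
P[k] includes A[4] iff k >= 4
Affected indices: 4, 5, ..., 8; delta = -26
  P[4]: 51 + -26 = 25
  P[5]: 56 + -26 = 30
  P[6]: 67 + -26 = 41
  P[7]: 60 + -26 = 34
  P[8]: 56 + -26 = 30

Answer: 4:25 5:30 6:41 7:34 8:30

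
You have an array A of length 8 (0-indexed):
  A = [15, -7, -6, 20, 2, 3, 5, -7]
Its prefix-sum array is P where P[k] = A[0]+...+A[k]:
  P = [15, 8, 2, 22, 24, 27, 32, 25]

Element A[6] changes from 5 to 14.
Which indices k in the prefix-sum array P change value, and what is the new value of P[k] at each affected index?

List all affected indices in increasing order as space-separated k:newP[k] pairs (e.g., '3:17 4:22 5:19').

P[k] = A[0] + ... + A[k]
P[k] includes A[6] iff k >= 6
Affected indices: 6, 7, ..., 7; delta = 9
  P[6]: 32 + 9 = 41
  P[7]: 25 + 9 = 34

Answer: 6:41 7:34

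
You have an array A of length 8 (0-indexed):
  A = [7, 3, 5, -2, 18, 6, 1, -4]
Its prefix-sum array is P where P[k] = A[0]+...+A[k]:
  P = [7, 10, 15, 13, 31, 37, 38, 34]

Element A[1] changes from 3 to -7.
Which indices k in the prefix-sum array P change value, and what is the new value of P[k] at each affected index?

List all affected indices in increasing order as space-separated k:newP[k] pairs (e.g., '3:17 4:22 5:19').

Answer: 1:0 2:5 3:3 4:21 5:27 6:28 7:24

Derivation:
P[k] = A[0] + ... + A[k]
P[k] includes A[1] iff k >= 1
Affected indices: 1, 2, ..., 7; delta = -10
  P[1]: 10 + -10 = 0
  P[2]: 15 + -10 = 5
  P[3]: 13 + -10 = 3
  P[4]: 31 + -10 = 21
  P[5]: 37 + -10 = 27
  P[6]: 38 + -10 = 28
  P[7]: 34 + -10 = 24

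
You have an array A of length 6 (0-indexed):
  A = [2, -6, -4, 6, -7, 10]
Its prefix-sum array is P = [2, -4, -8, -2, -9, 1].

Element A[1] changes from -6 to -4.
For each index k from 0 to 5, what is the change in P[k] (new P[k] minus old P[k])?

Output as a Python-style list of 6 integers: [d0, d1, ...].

Element change: A[1] -6 -> -4, delta = 2
For k < 1: P[k] unchanged, delta_P[k] = 0
For k >= 1: P[k] shifts by exactly 2
Delta array: [0, 2, 2, 2, 2, 2]

Answer: [0, 2, 2, 2, 2, 2]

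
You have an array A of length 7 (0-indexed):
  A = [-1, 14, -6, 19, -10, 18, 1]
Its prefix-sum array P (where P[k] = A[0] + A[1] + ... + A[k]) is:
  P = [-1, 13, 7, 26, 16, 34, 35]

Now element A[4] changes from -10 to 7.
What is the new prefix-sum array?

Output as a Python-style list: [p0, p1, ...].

Answer: [-1, 13, 7, 26, 33, 51, 52]

Derivation:
Change: A[4] -10 -> 7, delta = 17
P[k] for k < 4: unchanged (A[4] not included)
P[k] for k >= 4: shift by delta = 17
  P[0] = -1 + 0 = -1
  P[1] = 13 + 0 = 13
  P[2] = 7 + 0 = 7
  P[3] = 26 + 0 = 26
  P[4] = 16 + 17 = 33
  P[5] = 34 + 17 = 51
  P[6] = 35 + 17 = 52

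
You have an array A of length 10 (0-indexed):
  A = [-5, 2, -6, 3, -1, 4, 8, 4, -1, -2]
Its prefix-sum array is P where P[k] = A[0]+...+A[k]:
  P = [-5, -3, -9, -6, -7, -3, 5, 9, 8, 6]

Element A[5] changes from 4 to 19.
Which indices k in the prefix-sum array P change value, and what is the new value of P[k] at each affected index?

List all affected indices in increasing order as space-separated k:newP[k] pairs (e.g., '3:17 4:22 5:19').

P[k] = A[0] + ... + A[k]
P[k] includes A[5] iff k >= 5
Affected indices: 5, 6, ..., 9; delta = 15
  P[5]: -3 + 15 = 12
  P[6]: 5 + 15 = 20
  P[7]: 9 + 15 = 24
  P[8]: 8 + 15 = 23
  P[9]: 6 + 15 = 21

Answer: 5:12 6:20 7:24 8:23 9:21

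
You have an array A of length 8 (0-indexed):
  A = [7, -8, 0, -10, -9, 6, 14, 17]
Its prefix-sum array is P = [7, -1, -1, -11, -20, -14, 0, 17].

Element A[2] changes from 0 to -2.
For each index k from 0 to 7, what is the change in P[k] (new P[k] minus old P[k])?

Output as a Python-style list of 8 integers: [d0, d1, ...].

Element change: A[2] 0 -> -2, delta = -2
For k < 2: P[k] unchanged, delta_P[k] = 0
For k >= 2: P[k] shifts by exactly -2
Delta array: [0, 0, -2, -2, -2, -2, -2, -2]

Answer: [0, 0, -2, -2, -2, -2, -2, -2]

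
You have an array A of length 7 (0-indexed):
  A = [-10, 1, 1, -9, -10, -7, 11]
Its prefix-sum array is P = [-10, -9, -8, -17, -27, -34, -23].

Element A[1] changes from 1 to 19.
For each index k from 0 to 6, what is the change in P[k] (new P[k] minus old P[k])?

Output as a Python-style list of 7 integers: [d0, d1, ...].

Element change: A[1] 1 -> 19, delta = 18
For k < 1: P[k] unchanged, delta_P[k] = 0
For k >= 1: P[k] shifts by exactly 18
Delta array: [0, 18, 18, 18, 18, 18, 18]

Answer: [0, 18, 18, 18, 18, 18, 18]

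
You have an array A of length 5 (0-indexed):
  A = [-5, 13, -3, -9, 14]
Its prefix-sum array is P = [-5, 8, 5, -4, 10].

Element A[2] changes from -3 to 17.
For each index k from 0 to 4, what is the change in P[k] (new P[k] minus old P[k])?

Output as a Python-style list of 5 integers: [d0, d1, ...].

Answer: [0, 0, 20, 20, 20]

Derivation:
Element change: A[2] -3 -> 17, delta = 20
For k < 2: P[k] unchanged, delta_P[k] = 0
For k >= 2: P[k] shifts by exactly 20
Delta array: [0, 0, 20, 20, 20]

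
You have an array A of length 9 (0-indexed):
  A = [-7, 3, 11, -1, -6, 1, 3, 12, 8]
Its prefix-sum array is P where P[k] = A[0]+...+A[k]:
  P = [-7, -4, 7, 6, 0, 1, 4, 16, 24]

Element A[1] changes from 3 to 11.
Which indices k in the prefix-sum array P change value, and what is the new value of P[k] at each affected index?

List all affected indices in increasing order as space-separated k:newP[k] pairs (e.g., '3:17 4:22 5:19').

P[k] = A[0] + ... + A[k]
P[k] includes A[1] iff k >= 1
Affected indices: 1, 2, ..., 8; delta = 8
  P[1]: -4 + 8 = 4
  P[2]: 7 + 8 = 15
  P[3]: 6 + 8 = 14
  P[4]: 0 + 8 = 8
  P[5]: 1 + 8 = 9
  P[6]: 4 + 8 = 12
  P[7]: 16 + 8 = 24
  P[8]: 24 + 8 = 32

Answer: 1:4 2:15 3:14 4:8 5:9 6:12 7:24 8:32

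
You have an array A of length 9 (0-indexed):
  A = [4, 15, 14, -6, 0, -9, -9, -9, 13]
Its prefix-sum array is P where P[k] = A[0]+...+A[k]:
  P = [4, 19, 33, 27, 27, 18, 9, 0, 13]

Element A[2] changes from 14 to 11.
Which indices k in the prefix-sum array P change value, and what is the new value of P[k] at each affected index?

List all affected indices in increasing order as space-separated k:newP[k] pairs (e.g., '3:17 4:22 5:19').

Answer: 2:30 3:24 4:24 5:15 6:6 7:-3 8:10

Derivation:
P[k] = A[0] + ... + A[k]
P[k] includes A[2] iff k >= 2
Affected indices: 2, 3, ..., 8; delta = -3
  P[2]: 33 + -3 = 30
  P[3]: 27 + -3 = 24
  P[4]: 27 + -3 = 24
  P[5]: 18 + -3 = 15
  P[6]: 9 + -3 = 6
  P[7]: 0 + -3 = -3
  P[8]: 13 + -3 = 10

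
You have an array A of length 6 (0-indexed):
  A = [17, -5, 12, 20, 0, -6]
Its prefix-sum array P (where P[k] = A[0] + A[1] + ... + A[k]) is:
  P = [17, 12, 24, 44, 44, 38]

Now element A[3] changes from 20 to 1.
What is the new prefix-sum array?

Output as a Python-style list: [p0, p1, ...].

Change: A[3] 20 -> 1, delta = -19
P[k] for k < 3: unchanged (A[3] not included)
P[k] for k >= 3: shift by delta = -19
  P[0] = 17 + 0 = 17
  P[1] = 12 + 0 = 12
  P[2] = 24 + 0 = 24
  P[3] = 44 + -19 = 25
  P[4] = 44 + -19 = 25
  P[5] = 38 + -19 = 19

Answer: [17, 12, 24, 25, 25, 19]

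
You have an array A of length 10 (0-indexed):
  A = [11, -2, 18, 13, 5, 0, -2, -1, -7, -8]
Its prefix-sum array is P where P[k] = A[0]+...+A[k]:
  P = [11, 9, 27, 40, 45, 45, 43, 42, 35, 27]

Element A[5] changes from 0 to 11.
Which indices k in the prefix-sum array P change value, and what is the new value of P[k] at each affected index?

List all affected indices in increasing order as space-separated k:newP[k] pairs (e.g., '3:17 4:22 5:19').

P[k] = A[0] + ... + A[k]
P[k] includes A[5] iff k >= 5
Affected indices: 5, 6, ..., 9; delta = 11
  P[5]: 45 + 11 = 56
  P[6]: 43 + 11 = 54
  P[7]: 42 + 11 = 53
  P[8]: 35 + 11 = 46
  P[9]: 27 + 11 = 38

Answer: 5:56 6:54 7:53 8:46 9:38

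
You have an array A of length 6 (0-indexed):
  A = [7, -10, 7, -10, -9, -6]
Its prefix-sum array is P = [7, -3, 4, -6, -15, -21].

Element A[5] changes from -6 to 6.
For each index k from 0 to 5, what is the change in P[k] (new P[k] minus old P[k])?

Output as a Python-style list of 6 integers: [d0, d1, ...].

Answer: [0, 0, 0, 0, 0, 12]

Derivation:
Element change: A[5] -6 -> 6, delta = 12
For k < 5: P[k] unchanged, delta_P[k] = 0
For k >= 5: P[k] shifts by exactly 12
Delta array: [0, 0, 0, 0, 0, 12]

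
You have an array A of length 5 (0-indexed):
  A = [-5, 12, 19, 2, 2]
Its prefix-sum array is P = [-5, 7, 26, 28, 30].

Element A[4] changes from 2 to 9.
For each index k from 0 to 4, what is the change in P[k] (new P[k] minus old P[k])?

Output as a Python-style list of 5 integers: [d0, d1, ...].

Element change: A[4] 2 -> 9, delta = 7
For k < 4: P[k] unchanged, delta_P[k] = 0
For k >= 4: P[k] shifts by exactly 7
Delta array: [0, 0, 0, 0, 7]

Answer: [0, 0, 0, 0, 7]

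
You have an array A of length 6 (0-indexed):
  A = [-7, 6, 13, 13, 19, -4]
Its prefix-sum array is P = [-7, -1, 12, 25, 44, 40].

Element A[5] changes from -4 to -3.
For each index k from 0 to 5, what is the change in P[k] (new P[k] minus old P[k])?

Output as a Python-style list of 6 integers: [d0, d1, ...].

Element change: A[5] -4 -> -3, delta = 1
For k < 5: P[k] unchanged, delta_P[k] = 0
For k >= 5: P[k] shifts by exactly 1
Delta array: [0, 0, 0, 0, 0, 1]

Answer: [0, 0, 0, 0, 0, 1]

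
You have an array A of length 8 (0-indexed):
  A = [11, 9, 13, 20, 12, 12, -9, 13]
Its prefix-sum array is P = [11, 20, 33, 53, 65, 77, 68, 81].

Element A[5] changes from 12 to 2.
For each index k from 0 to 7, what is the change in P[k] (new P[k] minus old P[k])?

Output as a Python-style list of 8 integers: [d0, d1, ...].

Answer: [0, 0, 0, 0, 0, -10, -10, -10]

Derivation:
Element change: A[5] 12 -> 2, delta = -10
For k < 5: P[k] unchanged, delta_P[k] = 0
For k >= 5: P[k] shifts by exactly -10
Delta array: [0, 0, 0, 0, 0, -10, -10, -10]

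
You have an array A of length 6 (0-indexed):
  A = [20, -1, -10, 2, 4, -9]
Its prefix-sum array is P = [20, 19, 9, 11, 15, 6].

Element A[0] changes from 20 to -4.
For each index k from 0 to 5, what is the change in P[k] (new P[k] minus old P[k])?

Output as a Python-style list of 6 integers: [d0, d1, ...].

Answer: [-24, -24, -24, -24, -24, -24]

Derivation:
Element change: A[0] 20 -> -4, delta = -24
For k < 0: P[k] unchanged, delta_P[k] = 0
For k >= 0: P[k] shifts by exactly -24
Delta array: [-24, -24, -24, -24, -24, -24]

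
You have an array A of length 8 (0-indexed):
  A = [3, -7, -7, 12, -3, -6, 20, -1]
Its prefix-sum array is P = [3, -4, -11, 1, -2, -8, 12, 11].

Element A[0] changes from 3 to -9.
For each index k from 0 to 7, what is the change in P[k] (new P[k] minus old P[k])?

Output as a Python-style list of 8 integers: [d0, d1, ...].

Element change: A[0] 3 -> -9, delta = -12
For k < 0: P[k] unchanged, delta_P[k] = 0
For k >= 0: P[k] shifts by exactly -12
Delta array: [-12, -12, -12, -12, -12, -12, -12, -12]

Answer: [-12, -12, -12, -12, -12, -12, -12, -12]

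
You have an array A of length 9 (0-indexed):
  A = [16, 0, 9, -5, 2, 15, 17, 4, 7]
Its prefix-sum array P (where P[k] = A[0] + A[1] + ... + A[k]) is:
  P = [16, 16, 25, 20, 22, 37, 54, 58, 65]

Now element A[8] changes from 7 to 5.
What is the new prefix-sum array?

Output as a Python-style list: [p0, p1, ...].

Change: A[8] 7 -> 5, delta = -2
P[k] for k < 8: unchanged (A[8] not included)
P[k] for k >= 8: shift by delta = -2
  P[0] = 16 + 0 = 16
  P[1] = 16 + 0 = 16
  P[2] = 25 + 0 = 25
  P[3] = 20 + 0 = 20
  P[4] = 22 + 0 = 22
  P[5] = 37 + 0 = 37
  P[6] = 54 + 0 = 54
  P[7] = 58 + 0 = 58
  P[8] = 65 + -2 = 63

Answer: [16, 16, 25, 20, 22, 37, 54, 58, 63]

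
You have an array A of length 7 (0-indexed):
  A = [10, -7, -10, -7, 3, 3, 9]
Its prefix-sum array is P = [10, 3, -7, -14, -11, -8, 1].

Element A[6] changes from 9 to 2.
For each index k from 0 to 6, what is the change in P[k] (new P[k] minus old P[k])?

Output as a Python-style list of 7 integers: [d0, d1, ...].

Element change: A[6] 9 -> 2, delta = -7
For k < 6: P[k] unchanged, delta_P[k] = 0
For k >= 6: P[k] shifts by exactly -7
Delta array: [0, 0, 0, 0, 0, 0, -7]

Answer: [0, 0, 0, 0, 0, 0, -7]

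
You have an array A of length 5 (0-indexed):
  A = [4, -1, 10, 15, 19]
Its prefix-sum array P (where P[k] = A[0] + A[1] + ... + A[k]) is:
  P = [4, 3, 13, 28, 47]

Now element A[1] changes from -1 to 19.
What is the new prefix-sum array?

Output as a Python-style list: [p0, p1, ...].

Change: A[1] -1 -> 19, delta = 20
P[k] for k < 1: unchanged (A[1] not included)
P[k] for k >= 1: shift by delta = 20
  P[0] = 4 + 0 = 4
  P[1] = 3 + 20 = 23
  P[2] = 13 + 20 = 33
  P[3] = 28 + 20 = 48
  P[4] = 47 + 20 = 67

Answer: [4, 23, 33, 48, 67]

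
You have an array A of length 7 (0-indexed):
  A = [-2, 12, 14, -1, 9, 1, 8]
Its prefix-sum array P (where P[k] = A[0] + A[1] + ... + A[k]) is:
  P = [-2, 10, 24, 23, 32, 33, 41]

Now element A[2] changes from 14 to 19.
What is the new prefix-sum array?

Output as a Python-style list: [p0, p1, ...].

Change: A[2] 14 -> 19, delta = 5
P[k] for k < 2: unchanged (A[2] not included)
P[k] for k >= 2: shift by delta = 5
  P[0] = -2 + 0 = -2
  P[1] = 10 + 0 = 10
  P[2] = 24 + 5 = 29
  P[3] = 23 + 5 = 28
  P[4] = 32 + 5 = 37
  P[5] = 33 + 5 = 38
  P[6] = 41 + 5 = 46

Answer: [-2, 10, 29, 28, 37, 38, 46]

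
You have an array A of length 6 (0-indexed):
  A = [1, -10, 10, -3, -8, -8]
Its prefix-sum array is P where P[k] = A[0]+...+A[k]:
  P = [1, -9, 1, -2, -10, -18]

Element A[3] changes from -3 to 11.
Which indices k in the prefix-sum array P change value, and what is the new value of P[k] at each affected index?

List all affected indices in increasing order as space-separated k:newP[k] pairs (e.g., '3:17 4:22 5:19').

Answer: 3:12 4:4 5:-4

Derivation:
P[k] = A[0] + ... + A[k]
P[k] includes A[3] iff k >= 3
Affected indices: 3, 4, ..., 5; delta = 14
  P[3]: -2 + 14 = 12
  P[4]: -10 + 14 = 4
  P[5]: -18 + 14 = -4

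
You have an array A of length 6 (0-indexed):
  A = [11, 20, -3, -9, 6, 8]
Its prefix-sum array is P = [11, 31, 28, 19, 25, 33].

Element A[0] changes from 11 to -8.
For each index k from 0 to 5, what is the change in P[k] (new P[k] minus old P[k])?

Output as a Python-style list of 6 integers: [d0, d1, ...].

Element change: A[0] 11 -> -8, delta = -19
For k < 0: P[k] unchanged, delta_P[k] = 0
For k >= 0: P[k] shifts by exactly -19
Delta array: [-19, -19, -19, -19, -19, -19]

Answer: [-19, -19, -19, -19, -19, -19]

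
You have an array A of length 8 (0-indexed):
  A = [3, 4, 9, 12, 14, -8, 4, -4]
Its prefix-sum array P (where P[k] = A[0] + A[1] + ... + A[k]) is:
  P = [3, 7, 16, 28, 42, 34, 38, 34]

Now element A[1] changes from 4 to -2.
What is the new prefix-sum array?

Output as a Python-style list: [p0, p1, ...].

Change: A[1] 4 -> -2, delta = -6
P[k] for k < 1: unchanged (A[1] not included)
P[k] for k >= 1: shift by delta = -6
  P[0] = 3 + 0 = 3
  P[1] = 7 + -6 = 1
  P[2] = 16 + -6 = 10
  P[3] = 28 + -6 = 22
  P[4] = 42 + -6 = 36
  P[5] = 34 + -6 = 28
  P[6] = 38 + -6 = 32
  P[7] = 34 + -6 = 28

Answer: [3, 1, 10, 22, 36, 28, 32, 28]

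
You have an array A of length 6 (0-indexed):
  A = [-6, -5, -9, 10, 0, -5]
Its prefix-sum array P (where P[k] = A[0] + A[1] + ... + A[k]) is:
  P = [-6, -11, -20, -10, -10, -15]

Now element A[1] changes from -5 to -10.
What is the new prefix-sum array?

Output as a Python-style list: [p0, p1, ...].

Change: A[1] -5 -> -10, delta = -5
P[k] for k < 1: unchanged (A[1] not included)
P[k] for k >= 1: shift by delta = -5
  P[0] = -6 + 0 = -6
  P[1] = -11 + -5 = -16
  P[2] = -20 + -5 = -25
  P[3] = -10 + -5 = -15
  P[4] = -10 + -5 = -15
  P[5] = -15 + -5 = -20

Answer: [-6, -16, -25, -15, -15, -20]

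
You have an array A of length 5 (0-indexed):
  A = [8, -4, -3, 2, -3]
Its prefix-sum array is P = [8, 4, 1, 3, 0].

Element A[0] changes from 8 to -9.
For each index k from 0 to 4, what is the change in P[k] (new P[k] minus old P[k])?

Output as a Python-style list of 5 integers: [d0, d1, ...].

Element change: A[0] 8 -> -9, delta = -17
For k < 0: P[k] unchanged, delta_P[k] = 0
For k >= 0: P[k] shifts by exactly -17
Delta array: [-17, -17, -17, -17, -17]

Answer: [-17, -17, -17, -17, -17]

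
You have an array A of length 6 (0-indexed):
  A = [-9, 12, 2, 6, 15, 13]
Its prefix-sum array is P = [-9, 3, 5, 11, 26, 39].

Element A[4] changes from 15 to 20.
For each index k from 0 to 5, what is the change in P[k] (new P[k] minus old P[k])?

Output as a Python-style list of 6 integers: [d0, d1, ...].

Element change: A[4] 15 -> 20, delta = 5
For k < 4: P[k] unchanged, delta_P[k] = 0
For k >= 4: P[k] shifts by exactly 5
Delta array: [0, 0, 0, 0, 5, 5]

Answer: [0, 0, 0, 0, 5, 5]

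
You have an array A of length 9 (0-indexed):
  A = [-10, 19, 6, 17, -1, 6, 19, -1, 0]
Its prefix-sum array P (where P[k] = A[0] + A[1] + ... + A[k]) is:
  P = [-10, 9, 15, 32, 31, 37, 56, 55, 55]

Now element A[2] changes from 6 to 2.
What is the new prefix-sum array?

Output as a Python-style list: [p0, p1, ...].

Answer: [-10, 9, 11, 28, 27, 33, 52, 51, 51]

Derivation:
Change: A[2] 6 -> 2, delta = -4
P[k] for k < 2: unchanged (A[2] not included)
P[k] for k >= 2: shift by delta = -4
  P[0] = -10 + 0 = -10
  P[1] = 9 + 0 = 9
  P[2] = 15 + -4 = 11
  P[3] = 32 + -4 = 28
  P[4] = 31 + -4 = 27
  P[5] = 37 + -4 = 33
  P[6] = 56 + -4 = 52
  P[7] = 55 + -4 = 51
  P[8] = 55 + -4 = 51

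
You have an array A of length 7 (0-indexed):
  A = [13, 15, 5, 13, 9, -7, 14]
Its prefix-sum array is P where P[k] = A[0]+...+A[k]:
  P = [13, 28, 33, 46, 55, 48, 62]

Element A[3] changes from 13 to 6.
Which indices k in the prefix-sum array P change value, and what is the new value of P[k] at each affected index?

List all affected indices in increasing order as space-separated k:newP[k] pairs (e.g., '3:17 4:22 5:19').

P[k] = A[0] + ... + A[k]
P[k] includes A[3] iff k >= 3
Affected indices: 3, 4, ..., 6; delta = -7
  P[3]: 46 + -7 = 39
  P[4]: 55 + -7 = 48
  P[5]: 48 + -7 = 41
  P[6]: 62 + -7 = 55

Answer: 3:39 4:48 5:41 6:55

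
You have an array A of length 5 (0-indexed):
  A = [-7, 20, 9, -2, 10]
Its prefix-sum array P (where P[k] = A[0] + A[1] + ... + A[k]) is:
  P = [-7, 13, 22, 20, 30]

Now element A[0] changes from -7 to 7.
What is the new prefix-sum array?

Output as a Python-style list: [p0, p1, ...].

Change: A[0] -7 -> 7, delta = 14
P[k] for k < 0: unchanged (A[0] not included)
P[k] for k >= 0: shift by delta = 14
  P[0] = -7 + 14 = 7
  P[1] = 13 + 14 = 27
  P[2] = 22 + 14 = 36
  P[3] = 20 + 14 = 34
  P[4] = 30 + 14 = 44

Answer: [7, 27, 36, 34, 44]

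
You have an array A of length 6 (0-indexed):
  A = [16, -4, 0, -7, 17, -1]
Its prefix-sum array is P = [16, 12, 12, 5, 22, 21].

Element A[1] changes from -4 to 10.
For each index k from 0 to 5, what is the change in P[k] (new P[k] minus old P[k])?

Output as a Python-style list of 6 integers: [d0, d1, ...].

Element change: A[1] -4 -> 10, delta = 14
For k < 1: P[k] unchanged, delta_P[k] = 0
For k >= 1: P[k] shifts by exactly 14
Delta array: [0, 14, 14, 14, 14, 14]

Answer: [0, 14, 14, 14, 14, 14]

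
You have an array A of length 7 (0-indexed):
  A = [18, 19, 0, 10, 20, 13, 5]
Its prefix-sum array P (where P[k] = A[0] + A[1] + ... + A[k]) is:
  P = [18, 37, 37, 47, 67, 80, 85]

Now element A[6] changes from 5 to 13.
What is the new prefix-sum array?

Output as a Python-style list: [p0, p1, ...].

Answer: [18, 37, 37, 47, 67, 80, 93]

Derivation:
Change: A[6] 5 -> 13, delta = 8
P[k] for k < 6: unchanged (A[6] not included)
P[k] for k >= 6: shift by delta = 8
  P[0] = 18 + 0 = 18
  P[1] = 37 + 0 = 37
  P[2] = 37 + 0 = 37
  P[3] = 47 + 0 = 47
  P[4] = 67 + 0 = 67
  P[5] = 80 + 0 = 80
  P[6] = 85 + 8 = 93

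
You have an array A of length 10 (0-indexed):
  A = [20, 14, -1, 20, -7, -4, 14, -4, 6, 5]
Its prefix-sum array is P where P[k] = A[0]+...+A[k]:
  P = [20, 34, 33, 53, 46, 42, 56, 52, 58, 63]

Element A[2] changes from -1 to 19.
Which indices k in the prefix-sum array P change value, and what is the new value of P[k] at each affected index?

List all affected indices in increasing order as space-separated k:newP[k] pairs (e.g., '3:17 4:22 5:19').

Answer: 2:53 3:73 4:66 5:62 6:76 7:72 8:78 9:83

Derivation:
P[k] = A[0] + ... + A[k]
P[k] includes A[2] iff k >= 2
Affected indices: 2, 3, ..., 9; delta = 20
  P[2]: 33 + 20 = 53
  P[3]: 53 + 20 = 73
  P[4]: 46 + 20 = 66
  P[5]: 42 + 20 = 62
  P[6]: 56 + 20 = 76
  P[7]: 52 + 20 = 72
  P[8]: 58 + 20 = 78
  P[9]: 63 + 20 = 83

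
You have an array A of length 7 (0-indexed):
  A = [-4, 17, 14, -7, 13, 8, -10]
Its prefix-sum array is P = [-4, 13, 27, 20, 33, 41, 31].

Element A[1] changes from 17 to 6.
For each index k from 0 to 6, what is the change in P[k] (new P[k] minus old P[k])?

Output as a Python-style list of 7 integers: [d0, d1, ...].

Answer: [0, -11, -11, -11, -11, -11, -11]

Derivation:
Element change: A[1] 17 -> 6, delta = -11
For k < 1: P[k] unchanged, delta_P[k] = 0
For k >= 1: P[k] shifts by exactly -11
Delta array: [0, -11, -11, -11, -11, -11, -11]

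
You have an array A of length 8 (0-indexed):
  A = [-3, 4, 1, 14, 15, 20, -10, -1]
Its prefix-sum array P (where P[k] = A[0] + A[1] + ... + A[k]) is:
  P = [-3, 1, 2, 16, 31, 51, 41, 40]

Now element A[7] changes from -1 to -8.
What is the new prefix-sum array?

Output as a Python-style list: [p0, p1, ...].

Change: A[7] -1 -> -8, delta = -7
P[k] for k < 7: unchanged (A[7] not included)
P[k] for k >= 7: shift by delta = -7
  P[0] = -3 + 0 = -3
  P[1] = 1 + 0 = 1
  P[2] = 2 + 0 = 2
  P[3] = 16 + 0 = 16
  P[4] = 31 + 0 = 31
  P[5] = 51 + 0 = 51
  P[6] = 41 + 0 = 41
  P[7] = 40 + -7 = 33

Answer: [-3, 1, 2, 16, 31, 51, 41, 33]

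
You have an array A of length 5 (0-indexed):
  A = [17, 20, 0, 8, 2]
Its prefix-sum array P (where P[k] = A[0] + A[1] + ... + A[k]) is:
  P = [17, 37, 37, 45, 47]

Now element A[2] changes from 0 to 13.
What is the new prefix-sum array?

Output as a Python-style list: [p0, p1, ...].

Answer: [17, 37, 50, 58, 60]

Derivation:
Change: A[2] 0 -> 13, delta = 13
P[k] for k < 2: unchanged (A[2] not included)
P[k] for k >= 2: shift by delta = 13
  P[0] = 17 + 0 = 17
  P[1] = 37 + 0 = 37
  P[2] = 37 + 13 = 50
  P[3] = 45 + 13 = 58
  P[4] = 47 + 13 = 60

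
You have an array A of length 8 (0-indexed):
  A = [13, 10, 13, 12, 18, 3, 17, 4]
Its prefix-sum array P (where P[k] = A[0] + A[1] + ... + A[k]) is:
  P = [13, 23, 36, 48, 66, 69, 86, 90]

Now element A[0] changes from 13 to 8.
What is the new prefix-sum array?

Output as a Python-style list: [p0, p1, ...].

Change: A[0] 13 -> 8, delta = -5
P[k] for k < 0: unchanged (A[0] not included)
P[k] for k >= 0: shift by delta = -5
  P[0] = 13 + -5 = 8
  P[1] = 23 + -5 = 18
  P[2] = 36 + -5 = 31
  P[3] = 48 + -5 = 43
  P[4] = 66 + -5 = 61
  P[5] = 69 + -5 = 64
  P[6] = 86 + -5 = 81
  P[7] = 90 + -5 = 85

Answer: [8, 18, 31, 43, 61, 64, 81, 85]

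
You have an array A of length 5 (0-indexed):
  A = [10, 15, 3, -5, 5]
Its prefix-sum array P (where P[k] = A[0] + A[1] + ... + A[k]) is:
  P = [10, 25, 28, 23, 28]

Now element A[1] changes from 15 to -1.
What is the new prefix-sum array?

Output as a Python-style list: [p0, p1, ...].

Change: A[1] 15 -> -1, delta = -16
P[k] for k < 1: unchanged (A[1] not included)
P[k] for k >= 1: shift by delta = -16
  P[0] = 10 + 0 = 10
  P[1] = 25 + -16 = 9
  P[2] = 28 + -16 = 12
  P[3] = 23 + -16 = 7
  P[4] = 28 + -16 = 12

Answer: [10, 9, 12, 7, 12]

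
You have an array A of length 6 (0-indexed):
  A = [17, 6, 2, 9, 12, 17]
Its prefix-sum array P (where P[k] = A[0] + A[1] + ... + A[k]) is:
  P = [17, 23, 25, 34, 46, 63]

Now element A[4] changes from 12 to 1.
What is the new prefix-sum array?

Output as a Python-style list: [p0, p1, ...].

Answer: [17, 23, 25, 34, 35, 52]

Derivation:
Change: A[4] 12 -> 1, delta = -11
P[k] for k < 4: unchanged (A[4] not included)
P[k] for k >= 4: shift by delta = -11
  P[0] = 17 + 0 = 17
  P[1] = 23 + 0 = 23
  P[2] = 25 + 0 = 25
  P[3] = 34 + 0 = 34
  P[4] = 46 + -11 = 35
  P[5] = 63 + -11 = 52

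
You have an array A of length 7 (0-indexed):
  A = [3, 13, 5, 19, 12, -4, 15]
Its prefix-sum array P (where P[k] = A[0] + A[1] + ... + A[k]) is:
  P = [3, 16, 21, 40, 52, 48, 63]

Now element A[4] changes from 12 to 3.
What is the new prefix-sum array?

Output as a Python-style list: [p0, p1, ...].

Answer: [3, 16, 21, 40, 43, 39, 54]

Derivation:
Change: A[4] 12 -> 3, delta = -9
P[k] for k < 4: unchanged (A[4] not included)
P[k] for k >= 4: shift by delta = -9
  P[0] = 3 + 0 = 3
  P[1] = 16 + 0 = 16
  P[2] = 21 + 0 = 21
  P[3] = 40 + 0 = 40
  P[4] = 52 + -9 = 43
  P[5] = 48 + -9 = 39
  P[6] = 63 + -9 = 54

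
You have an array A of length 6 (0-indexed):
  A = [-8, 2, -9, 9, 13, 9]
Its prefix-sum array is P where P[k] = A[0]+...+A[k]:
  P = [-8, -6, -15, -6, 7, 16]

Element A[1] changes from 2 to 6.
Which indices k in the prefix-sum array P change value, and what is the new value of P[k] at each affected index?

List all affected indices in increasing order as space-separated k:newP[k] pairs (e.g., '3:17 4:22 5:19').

P[k] = A[0] + ... + A[k]
P[k] includes A[1] iff k >= 1
Affected indices: 1, 2, ..., 5; delta = 4
  P[1]: -6 + 4 = -2
  P[2]: -15 + 4 = -11
  P[3]: -6 + 4 = -2
  P[4]: 7 + 4 = 11
  P[5]: 16 + 4 = 20

Answer: 1:-2 2:-11 3:-2 4:11 5:20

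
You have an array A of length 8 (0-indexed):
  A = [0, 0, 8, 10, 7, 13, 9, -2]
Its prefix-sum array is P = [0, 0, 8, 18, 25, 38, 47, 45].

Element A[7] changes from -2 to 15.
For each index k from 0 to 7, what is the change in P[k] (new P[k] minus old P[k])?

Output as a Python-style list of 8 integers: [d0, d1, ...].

Element change: A[7] -2 -> 15, delta = 17
For k < 7: P[k] unchanged, delta_P[k] = 0
For k >= 7: P[k] shifts by exactly 17
Delta array: [0, 0, 0, 0, 0, 0, 0, 17]

Answer: [0, 0, 0, 0, 0, 0, 0, 17]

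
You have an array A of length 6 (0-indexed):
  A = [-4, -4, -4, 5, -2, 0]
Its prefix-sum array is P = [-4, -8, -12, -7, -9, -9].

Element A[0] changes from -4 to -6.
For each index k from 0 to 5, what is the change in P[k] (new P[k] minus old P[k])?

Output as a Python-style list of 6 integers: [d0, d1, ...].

Answer: [-2, -2, -2, -2, -2, -2]

Derivation:
Element change: A[0] -4 -> -6, delta = -2
For k < 0: P[k] unchanged, delta_P[k] = 0
For k >= 0: P[k] shifts by exactly -2
Delta array: [-2, -2, -2, -2, -2, -2]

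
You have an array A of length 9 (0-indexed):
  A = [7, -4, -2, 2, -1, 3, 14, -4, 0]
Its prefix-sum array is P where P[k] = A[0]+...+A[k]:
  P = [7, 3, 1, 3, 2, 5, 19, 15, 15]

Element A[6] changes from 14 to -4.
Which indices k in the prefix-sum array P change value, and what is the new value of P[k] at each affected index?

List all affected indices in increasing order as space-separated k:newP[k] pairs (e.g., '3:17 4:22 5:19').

P[k] = A[0] + ... + A[k]
P[k] includes A[6] iff k >= 6
Affected indices: 6, 7, ..., 8; delta = -18
  P[6]: 19 + -18 = 1
  P[7]: 15 + -18 = -3
  P[8]: 15 + -18 = -3

Answer: 6:1 7:-3 8:-3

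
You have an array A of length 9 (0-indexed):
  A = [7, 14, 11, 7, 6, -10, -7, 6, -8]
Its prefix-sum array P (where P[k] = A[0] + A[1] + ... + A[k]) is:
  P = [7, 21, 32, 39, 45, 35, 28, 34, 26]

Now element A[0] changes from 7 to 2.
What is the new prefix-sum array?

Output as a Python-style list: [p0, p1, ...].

Change: A[0] 7 -> 2, delta = -5
P[k] for k < 0: unchanged (A[0] not included)
P[k] for k >= 0: shift by delta = -5
  P[0] = 7 + -5 = 2
  P[1] = 21 + -5 = 16
  P[2] = 32 + -5 = 27
  P[3] = 39 + -5 = 34
  P[4] = 45 + -5 = 40
  P[5] = 35 + -5 = 30
  P[6] = 28 + -5 = 23
  P[7] = 34 + -5 = 29
  P[8] = 26 + -5 = 21

Answer: [2, 16, 27, 34, 40, 30, 23, 29, 21]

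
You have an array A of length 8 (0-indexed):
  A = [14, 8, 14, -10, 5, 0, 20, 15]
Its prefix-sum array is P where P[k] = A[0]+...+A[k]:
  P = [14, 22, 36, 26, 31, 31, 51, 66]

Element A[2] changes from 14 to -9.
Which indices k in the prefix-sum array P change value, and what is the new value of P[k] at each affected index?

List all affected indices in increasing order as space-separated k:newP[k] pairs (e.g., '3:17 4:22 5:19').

P[k] = A[0] + ... + A[k]
P[k] includes A[2] iff k >= 2
Affected indices: 2, 3, ..., 7; delta = -23
  P[2]: 36 + -23 = 13
  P[3]: 26 + -23 = 3
  P[4]: 31 + -23 = 8
  P[5]: 31 + -23 = 8
  P[6]: 51 + -23 = 28
  P[7]: 66 + -23 = 43

Answer: 2:13 3:3 4:8 5:8 6:28 7:43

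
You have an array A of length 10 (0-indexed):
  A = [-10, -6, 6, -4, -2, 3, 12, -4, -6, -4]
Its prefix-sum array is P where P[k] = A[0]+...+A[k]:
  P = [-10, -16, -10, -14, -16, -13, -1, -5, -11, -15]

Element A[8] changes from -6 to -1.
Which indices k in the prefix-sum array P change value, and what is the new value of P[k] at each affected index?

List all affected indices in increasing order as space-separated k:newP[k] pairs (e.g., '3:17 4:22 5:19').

P[k] = A[0] + ... + A[k]
P[k] includes A[8] iff k >= 8
Affected indices: 8, 9, ..., 9; delta = 5
  P[8]: -11 + 5 = -6
  P[9]: -15 + 5 = -10

Answer: 8:-6 9:-10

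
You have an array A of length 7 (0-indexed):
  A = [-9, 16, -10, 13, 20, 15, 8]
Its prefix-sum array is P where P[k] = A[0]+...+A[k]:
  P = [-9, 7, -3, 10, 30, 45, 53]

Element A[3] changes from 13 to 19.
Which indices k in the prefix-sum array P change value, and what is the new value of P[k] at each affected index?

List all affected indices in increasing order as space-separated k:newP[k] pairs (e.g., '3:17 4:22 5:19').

Answer: 3:16 4:36 5:51 6:59

Derivation:
P[k] = A[0] + ... + A[k]
P[k] includes A[3] iff k >= 3
Affected indices: 3, 4, ..., 6; delta = 6
  P[3]: 10 + 6 = 16
  P[4]: 30 + 6 = 36
  P[5]: 45 + 6 = 51
  P[6]: 53 + 6 = 59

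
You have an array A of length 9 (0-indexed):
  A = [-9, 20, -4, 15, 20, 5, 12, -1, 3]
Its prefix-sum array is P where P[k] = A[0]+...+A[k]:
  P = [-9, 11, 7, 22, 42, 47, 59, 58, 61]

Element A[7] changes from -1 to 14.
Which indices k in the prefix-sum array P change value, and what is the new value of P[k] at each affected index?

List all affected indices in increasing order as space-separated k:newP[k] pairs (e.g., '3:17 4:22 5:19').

Answer: 7:73 8:76

Derivation:
P[k] = A[0] + ... + A[k]
P[k] includes A[7] iff k >= 7
Affected indices: 7, 8, ..., 8; delta = 15
  P[7]: 58 + 15 = 73
  P[8]: 61 + 15 = 76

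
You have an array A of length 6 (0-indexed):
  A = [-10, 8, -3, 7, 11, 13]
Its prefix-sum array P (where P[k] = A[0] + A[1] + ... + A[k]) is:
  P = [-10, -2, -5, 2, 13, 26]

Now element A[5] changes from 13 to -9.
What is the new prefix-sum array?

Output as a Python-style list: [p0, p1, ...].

Answer: [-10, -2, -5, 2, 13, 4]

Derivation:
Change: A[5] 13 -> -9, delta = -22
P[k] for k < 5: unchanged (A[5] not included)
P[k] for k >= 5: shift by delta = -22
  P[0] = -10 + 0 = -10
  P[1] = -2 + 0 = -2
  P[2] = -5 + 0 = -5
  P[3] = 2 + 0 = 2
  P[4] = 13 + 0 = 13
  P[5] = 26 + -22 = 4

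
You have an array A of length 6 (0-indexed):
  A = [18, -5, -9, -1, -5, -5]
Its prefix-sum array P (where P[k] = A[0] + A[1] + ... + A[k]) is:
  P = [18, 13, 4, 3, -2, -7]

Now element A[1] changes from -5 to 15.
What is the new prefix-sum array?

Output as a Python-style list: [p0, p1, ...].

Answer: [18, 33, 24, 23, 18, 13]

Derivation:
Change: A[1] -5 -> 15, delta = 20
P[k] for k < 1: unchanged (A[1] not included)
P[k] for k >= 1: shift by delta = 20
  P[0] = 18 + 0 = 18
  P[1] = 13 + 20 = 33
  P[2] = 4 + 20 = 24
  P[3] = 3 + 20 = 23
  P[4] = -2 + 20 = 18
  P[5] = -7 + 20 = 13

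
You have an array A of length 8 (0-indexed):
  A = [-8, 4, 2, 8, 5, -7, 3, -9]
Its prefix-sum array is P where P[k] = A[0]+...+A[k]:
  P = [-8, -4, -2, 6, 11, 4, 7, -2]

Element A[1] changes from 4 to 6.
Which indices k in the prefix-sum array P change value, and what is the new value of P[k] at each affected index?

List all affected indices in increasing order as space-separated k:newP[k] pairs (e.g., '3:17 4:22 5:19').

Answer: 1:-2 2:0 3:8 4:13 5:6 6:9 7:0

Derivation:
P[k] = A[0] + ... + A[k]
P[k] includes A[1] iff k >= 1
Affected indices: 1, 2, ..., 7; delta = 2
  P[1]: -4 + 2 = -2
  P[2]: -2 + 2 = 0
  P[3]: 6 + 2 = 8
  P[4]: 11 + 2 = 13
  P[5]: 4 + 2 = 6
  P[6]: 7 + 2 = 9
  P[7]: -2 + 2 = 0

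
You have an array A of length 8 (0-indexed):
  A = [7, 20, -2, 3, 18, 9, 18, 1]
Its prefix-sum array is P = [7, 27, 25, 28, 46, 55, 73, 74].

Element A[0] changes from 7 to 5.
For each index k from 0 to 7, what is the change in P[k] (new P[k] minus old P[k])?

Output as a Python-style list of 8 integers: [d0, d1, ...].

Answer: [-2, -2, -2, -2, -2, -2, -2, -2]

Derivation:
Element change: A[0] 7 -> 5, delta = -2
For k < 0: P[k] unchanged, delta_P[k] = 0
For k >= 0: P[k] shifts by exactly -2
Delta array: [-2, -2, -2, -2, -2, -2, -2, -2]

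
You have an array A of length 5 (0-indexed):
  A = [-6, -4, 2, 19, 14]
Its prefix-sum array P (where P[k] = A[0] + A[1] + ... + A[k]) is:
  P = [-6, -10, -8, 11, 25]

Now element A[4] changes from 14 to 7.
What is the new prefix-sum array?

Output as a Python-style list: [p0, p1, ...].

Change: A[4] 14 -> 7, delta = -7
P[k] for k < 4: unchanged (A[4] not included)
P[k] for k >= 4: shift by delta = -7
  P[0] = -6 + 0 = -6
  P[1] = -10 + 0 = -10
  P[2] = -8 + 0 = -8
  P[3] = 11 + 0 = 11
  P[4] = 25 + -7 = 18

Answer: [-6, -10, -8, 11, 18]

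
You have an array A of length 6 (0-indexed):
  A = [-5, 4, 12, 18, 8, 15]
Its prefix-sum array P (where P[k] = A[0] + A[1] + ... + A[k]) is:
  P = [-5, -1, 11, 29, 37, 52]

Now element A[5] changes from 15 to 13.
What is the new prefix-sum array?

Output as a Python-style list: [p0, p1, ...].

Answer: [-5, -1, 11, 29, 37, 50]

Derivation:
Change: A[5] 15 -> 13, delta = -2
P[k] for k < 5: unchanged (A[5] not included)
P[k] for k >= 5: shift by delta = -2
  P[0] = -5 + 0 = -5
  P[1] = -1 + 0 = -1
  P[2] = 11 + 0 = 11
  P[3] = 29 + 0 = 29
  P[4] = 37 + 0 = 37
  P[5] = 52 + -2 = 50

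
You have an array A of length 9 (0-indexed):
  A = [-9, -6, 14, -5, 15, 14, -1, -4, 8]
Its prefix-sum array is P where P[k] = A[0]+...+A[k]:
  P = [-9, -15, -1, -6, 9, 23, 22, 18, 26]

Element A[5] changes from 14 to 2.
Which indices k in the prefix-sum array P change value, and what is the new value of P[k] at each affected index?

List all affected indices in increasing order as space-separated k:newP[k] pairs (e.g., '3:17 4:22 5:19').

Answer: 5:11 6:10 7:6 8:14

Derivation:
P[k] = A[0] + ... + A[k]
P[k] includes A[5] iff k >= 5
Affected indices: 5, 6, ..., 8; delta = -12
  P[5]: 23 + -12 = 11
  P[6]: 22 + -12 = 10
  P[7]: 18 + -12 = 6
  P[8]: 26 + -12 = 14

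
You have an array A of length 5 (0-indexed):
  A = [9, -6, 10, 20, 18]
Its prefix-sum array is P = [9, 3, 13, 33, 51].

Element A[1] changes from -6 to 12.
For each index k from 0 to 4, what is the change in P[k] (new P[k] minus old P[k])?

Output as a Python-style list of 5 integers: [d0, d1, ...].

Answer: [0, 18, 18, 18, 18]

Derivation:
Element change: A[1] -6 -> 12, delta = 18
For k < 1: P[k] unchanged, delta_P[k] = 0
For k >= 1: P[k] shifts by exactly 18
Delta array: [0, 18, 18, 18, 18]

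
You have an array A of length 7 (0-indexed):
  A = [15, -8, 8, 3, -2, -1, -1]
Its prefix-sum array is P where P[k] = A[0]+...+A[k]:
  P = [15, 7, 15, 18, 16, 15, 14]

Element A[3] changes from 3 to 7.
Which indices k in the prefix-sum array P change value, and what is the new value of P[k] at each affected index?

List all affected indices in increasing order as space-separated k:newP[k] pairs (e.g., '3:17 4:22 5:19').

Answer: 3:22 4:20 5:19 6:18

Derivation:
P[k] = A[0] + ... + A[k]
P[k] includes A[3] iff k >= 3
Affected indices: 3, 4, ..., 6; delta = 4
  P[3]: 18 + 4 = 22
  P[4]: 16 + 4 = 20
  P[5]: 15 + 4 = 19
  P[6]: 14 + 4 = 18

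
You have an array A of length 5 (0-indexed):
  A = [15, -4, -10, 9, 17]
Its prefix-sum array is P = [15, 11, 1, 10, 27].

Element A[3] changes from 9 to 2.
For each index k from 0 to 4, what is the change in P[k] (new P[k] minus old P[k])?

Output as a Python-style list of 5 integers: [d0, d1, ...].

Answer: [0, 0, 0, -7, -7]

Derivation:
Element change: A[3] 9 -> 2, delta = -7
For k < 3: P[k] unchanged, delta_P[k] = 0
For k >= 3: P[k] shifts by exactly -7
Delta array: [0, 0, 0, -7, -7]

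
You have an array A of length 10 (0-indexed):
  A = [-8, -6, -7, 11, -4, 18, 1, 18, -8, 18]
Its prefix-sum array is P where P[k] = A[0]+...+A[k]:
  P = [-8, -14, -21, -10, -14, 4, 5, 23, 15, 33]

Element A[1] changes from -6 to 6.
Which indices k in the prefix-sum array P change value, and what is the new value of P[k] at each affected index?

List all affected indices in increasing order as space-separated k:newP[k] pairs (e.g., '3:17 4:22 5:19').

P[k] = A[0] + ... + A[k]
P[k] includes A[1] iff k >= 1
Affected indices: 1, 2, ..., 9; delta = 12
  P[1]: -14 + 12 = -2
  P[2]: -21 + 12 = -9
  P[3]: -10 + 12 = 2
  P[4]: -14 + 12 = -2
  P[5]: 4 + 12 = 16
  P[6]: 5 + 12 = 17
  P[7]: 23 + 12 = 35
  P[8]: 15 + 12 = 27
  P[9]: 33 + 12 = 45

Answer: 1:-2 2:-9 3:2 4:-2 5:16 6:17 7:35 8:27 9:45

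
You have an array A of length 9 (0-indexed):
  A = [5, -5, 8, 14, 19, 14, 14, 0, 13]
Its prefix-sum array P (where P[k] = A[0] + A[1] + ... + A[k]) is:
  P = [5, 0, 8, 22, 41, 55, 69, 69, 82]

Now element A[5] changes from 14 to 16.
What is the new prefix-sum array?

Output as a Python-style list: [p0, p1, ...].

Answer: [5, 0, 8, 22, 41, 57, 71, 71, 84]

Derivation:
Change: A[5] 14 -> 16, delta = 2
P[k] for k < 5: unchanged (A[5] not included)
P[k] for k >= 5: shift by delta = 2
  P[0] = 5 + 0 = 5
  P[1] = 0 + 0 = 0
  P[2] = 8 + 0 = 8
  P[3] = 22 + 0 = 22
  P[4] = 41 + 0 = 41
  P[5] = 55 + 2 = 57
  P[6] = 69 + 2 = 71
  P[7] = 69 + 2 = 71
  P[8] = 82 + 2 = 84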